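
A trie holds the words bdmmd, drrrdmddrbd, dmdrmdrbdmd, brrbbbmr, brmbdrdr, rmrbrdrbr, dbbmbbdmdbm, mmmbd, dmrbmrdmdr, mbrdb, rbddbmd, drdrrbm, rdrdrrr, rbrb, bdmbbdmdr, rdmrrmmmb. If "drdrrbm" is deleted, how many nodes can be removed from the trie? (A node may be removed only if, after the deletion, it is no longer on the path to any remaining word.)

5

Walk "drdrrbm" from the leaf back toward the root, removing each node that no remaining word uses.
The suffix "drrbm" (5 nodes) is used only by "drdrrbm"; the node for "dr" still has the child "r", so pruning stops there.
Nodes removed: 5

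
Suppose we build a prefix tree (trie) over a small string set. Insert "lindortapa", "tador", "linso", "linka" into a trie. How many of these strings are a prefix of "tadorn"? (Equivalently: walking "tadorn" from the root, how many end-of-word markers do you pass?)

1

Traverse "tadorn" character by character; count nodes along the way that are marked as word ends.
Prefixes of the query that are stored words: "tador"
Count: 1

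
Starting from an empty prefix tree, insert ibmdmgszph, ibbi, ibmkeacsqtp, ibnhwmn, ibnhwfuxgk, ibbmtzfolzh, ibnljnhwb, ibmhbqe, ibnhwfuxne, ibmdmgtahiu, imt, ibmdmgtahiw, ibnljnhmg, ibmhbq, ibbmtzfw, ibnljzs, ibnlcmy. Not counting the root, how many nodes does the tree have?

66

For each word, the new-node count is its length minus the longest prefix already in the trie:
  "ibmdmgszph" → 10 new (i, b, m, d, m, g, s, z, p, h)
  "ibbi" → prefix "ib" already present; 2 new (b, i)
  "ibmkeacsqtp" → prefix "ibm" already present; 8 new (k, e, a, c, s, q, t, p)
  "ibnhwmn" → prefix "ib" already present; 5 new (n, h, w, m, n)
  "ibnhwfuxgk" → prefix "ibnhw" already present; 5 new (f, u, x, g, k)
  "ibbmtzfolzh" → prefix "ibb" already present; 8 new (m, t, z, f, o, l, z, h)
  "ibnljnhwb" → prefix "ibn" already present; 6 new (l, j, n, h, w, b)
  "ibmhbqe" → prefix "ibm" already present; 4 new (h, b, q, e)
  "ibnhwfuxne" → prefix "ibnhwfux" already present; 2 new (n, e)
  "ibmdmgtahiu" → prefix "ibmdmg" already present; 5 new (t, a, h, i, u)
  "imt" → prefix "i" already present; 2 new (m, t)
  "ibmdmgtahiw" → prefix "ibmdmgtahi" already present; 1 new (w)
  "ibnljnhmg" → prefix "ibnljnh" already present; 2 new (m, g)
  "ibmhbq" → prefix "ibmhbq" already present; 0 new (none)
  "ibbmtzfw" → prefix "ibbmtzf" already present; 1 new (w)
  "ibnljzs" → prefix "ibnlj" already present; 2 new (z, s)
  "ibnlcmy" → prefix "ibnl" already present; 3 new (c, m, y)
Total nodes = 10 + 2 + 8 + 5 + 5 + 8 + 6 + 4 + 2 + 5 + 2 + 1 + 2 + 0 + 1 + 2 + 3 = 66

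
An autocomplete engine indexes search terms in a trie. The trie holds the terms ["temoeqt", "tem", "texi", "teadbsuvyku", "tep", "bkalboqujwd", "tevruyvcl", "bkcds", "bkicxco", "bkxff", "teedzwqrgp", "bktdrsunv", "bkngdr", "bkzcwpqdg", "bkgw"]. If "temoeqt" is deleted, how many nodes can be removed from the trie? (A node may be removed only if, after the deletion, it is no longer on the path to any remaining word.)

Walk "temoeqt" from the leaf back toward the root, removing each node that no remaining word uses.
The suffix "oeqt" (4 nodes) is used only by "temoeqt"; "tem" is itself a stored word, so pruning stops there.
Nodes removed: 4

4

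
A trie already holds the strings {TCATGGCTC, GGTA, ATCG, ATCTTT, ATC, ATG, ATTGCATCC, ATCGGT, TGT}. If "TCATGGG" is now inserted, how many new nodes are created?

The longest prefix of "TCATGGG" already in the trie is "TCATGG" (length 6).
Each of the 1 remaining characters creates one node.

1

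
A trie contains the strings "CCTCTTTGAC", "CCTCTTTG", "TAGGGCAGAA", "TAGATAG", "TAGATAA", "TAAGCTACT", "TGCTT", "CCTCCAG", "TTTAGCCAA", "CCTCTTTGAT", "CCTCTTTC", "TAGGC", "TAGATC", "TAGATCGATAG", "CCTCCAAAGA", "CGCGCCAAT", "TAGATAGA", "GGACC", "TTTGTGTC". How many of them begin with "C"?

Traverse to the node for "C", then collect every word in that subtree.
Matches: "CCTCCAAAGA", "CCTCCAG", "CCTCTTTC", "CCTCTTTG", "CCTCTTTGAC", "CCTCTTTGAT", "CGCGCCAAT"
Count: 7

7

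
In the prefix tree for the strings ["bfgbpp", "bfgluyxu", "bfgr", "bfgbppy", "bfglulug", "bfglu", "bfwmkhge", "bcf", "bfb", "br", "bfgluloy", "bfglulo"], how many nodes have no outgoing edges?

9

A leaf is a node with no children — equivalently, the end of a word that is not a proper prefix of any other stored word.
Those words: "bcf", "bfb", "bfgbppy", "bfgluloy", "bfglulug", "bfgluyxu", "bfgr", "bfwmkhge", "br"
Leaf count: 9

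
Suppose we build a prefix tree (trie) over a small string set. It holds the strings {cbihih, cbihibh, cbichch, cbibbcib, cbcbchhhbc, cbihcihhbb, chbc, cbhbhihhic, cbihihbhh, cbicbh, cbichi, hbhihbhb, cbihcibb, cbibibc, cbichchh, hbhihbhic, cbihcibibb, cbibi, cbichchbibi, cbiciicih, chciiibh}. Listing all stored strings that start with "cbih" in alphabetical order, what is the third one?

cbihcihhbb

Words with prefix "cbih", in lexicographic order: "cbihcibb", "cbihcibibb", "cbihcihhbb", "cbihibh", "cbihih", "cbihihbhh"
Position 3: cbihcihhbb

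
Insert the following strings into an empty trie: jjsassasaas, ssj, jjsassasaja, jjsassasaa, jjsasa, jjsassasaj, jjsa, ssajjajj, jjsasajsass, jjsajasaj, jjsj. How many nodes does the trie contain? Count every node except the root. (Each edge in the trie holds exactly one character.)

Insert word by word; a character creates a node only if that edge doesn't already exist:
  "jjsassasaas" → 11 new (j, j, s, a, s, s, a, s, a, a, s)
  "ssj" → 3 new (s, s, j)
  "jjsassasaja" → prefix "jjsassasa" already present; 2 new (j, a)
  "jjsassasaa" → prefix "jjsassasaa" already present; 0 new (none)
  "jjsasa" → prefix "jjsas" already present; 1 new (a)
  "jjsassasaj" → prefix "jjsassasaj" already present; 0 new (none)
  "jjsa" → prefix "jjsa" already present; 0 new (none)
  "ssajjajj" → prefix "ss" already present; 6 new (a, j, j, a, j, j)
  "jjsasajsass" → prefix "jjsasa" already present; 5 new (j, s, a, s, s)
  "jjsajasaj" → prefix "jjsa" already present; 5 new (j, a, s, a, j)
  "jjsj" → prefix "jjs" already present; 1 new (j)
Total nodes = 11 + 3 + 2 + 0 + 1 + 0 + 0 + 6 + 5 + 5 + 1 = 34

34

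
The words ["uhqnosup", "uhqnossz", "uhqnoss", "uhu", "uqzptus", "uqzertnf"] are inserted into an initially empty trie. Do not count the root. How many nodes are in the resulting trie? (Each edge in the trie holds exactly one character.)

Count nodes per top-level branch (shared prefixes stored once):
  'u'-branch (uhqnoss, uhqnossz, uhqnosup, uhu, uqzertnf, uqzptus): 22 nodes
Sum: 22

22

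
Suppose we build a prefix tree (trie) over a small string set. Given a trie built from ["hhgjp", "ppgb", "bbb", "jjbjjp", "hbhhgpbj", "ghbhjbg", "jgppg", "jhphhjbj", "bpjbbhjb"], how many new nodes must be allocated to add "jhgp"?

"jh" is already a path in the trie; the remaining "gp" must be added.
New nodes needed: |"jhgp"| − 2 = 4 − 2 = 2.

2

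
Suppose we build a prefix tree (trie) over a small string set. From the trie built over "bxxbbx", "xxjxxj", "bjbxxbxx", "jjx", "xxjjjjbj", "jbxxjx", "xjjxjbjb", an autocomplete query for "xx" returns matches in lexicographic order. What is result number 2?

xxjxxj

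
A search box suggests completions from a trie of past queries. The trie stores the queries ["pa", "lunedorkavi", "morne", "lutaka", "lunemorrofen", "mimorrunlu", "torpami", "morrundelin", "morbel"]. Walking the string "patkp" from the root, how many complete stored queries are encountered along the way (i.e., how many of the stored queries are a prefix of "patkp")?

1

Walk "patkp" from the root; an end-of-word marker is hit whenever a stored word is a prefix of "patkp".
Prefixes of the query that are stored words: "pa"
Count: 1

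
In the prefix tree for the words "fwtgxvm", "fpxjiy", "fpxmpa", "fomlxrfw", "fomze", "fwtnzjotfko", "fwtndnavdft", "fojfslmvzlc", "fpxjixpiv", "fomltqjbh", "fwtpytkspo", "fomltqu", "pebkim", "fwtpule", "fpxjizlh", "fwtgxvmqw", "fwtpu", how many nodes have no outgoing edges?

A leaf is a node with no children — equivalently, the end of a word that is not a proper prefix of any other stored word.
Those words: "fojfslmvzlc", "fomltqjbh", "fomltqu", "fomlxrfw", "fomze", "fpxjixpiv", "fpxjiy", "fpxjizlh", "fpxmpa", "fwtgxvmqw", "fwtndnavdft", "fwtnzjotfko", "fwtpule", "fwtpytkspo", "pebkim"
Leaf count: 15

15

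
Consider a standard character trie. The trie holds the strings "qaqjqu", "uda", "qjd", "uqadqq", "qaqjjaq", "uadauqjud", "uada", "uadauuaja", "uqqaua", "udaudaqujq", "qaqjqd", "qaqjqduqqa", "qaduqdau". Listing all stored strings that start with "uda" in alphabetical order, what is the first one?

Filter for "uda…" and sort: "uda", "udaudaqujq"
The 1st is uda.

uda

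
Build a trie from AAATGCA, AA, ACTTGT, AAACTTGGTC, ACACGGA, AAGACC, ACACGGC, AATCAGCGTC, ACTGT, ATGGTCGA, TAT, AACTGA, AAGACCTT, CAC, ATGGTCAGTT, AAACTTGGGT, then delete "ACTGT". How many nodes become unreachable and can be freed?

2

A node on "ACTGT"'s path can go only if nothing else ends at it or branches off below it.
The suffix "GT" (2 nodes) is used only by "ACTGT"; the node for "ACT" still has the child "T", so pruning stops there.
Nodes removed: 2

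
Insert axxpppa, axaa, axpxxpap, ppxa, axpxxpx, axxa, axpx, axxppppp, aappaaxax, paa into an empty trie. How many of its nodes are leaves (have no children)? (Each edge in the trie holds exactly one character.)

Leaves are exactly the stored words that no other stored word extends.
Those words: "aappaaxax", "axaa", "axpxxpap", "axpxxpx", "axxa", "axxpppa", "axxppppp", "paa", "ppxa"
Leaf count: 9

9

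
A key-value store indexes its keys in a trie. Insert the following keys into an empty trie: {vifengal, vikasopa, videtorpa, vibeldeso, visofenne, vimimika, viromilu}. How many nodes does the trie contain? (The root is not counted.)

47

Insert word by word; a character creates a node only if that edge doesn't already exist:
  "vifengal" → 8 new (v, i, f, e, n, g, a, l)
  "vikasopa" → prefix "vi" already present; 6 new (k, a, s, o, p, a)
  "videtorpa" → prefix "vi" already present; 7 new (d, e, t, o, r, p, a)
  "vibeldeso" → prefix "vi" already present; 7 new (b, e, l, d, e, s, o)
  "visofenne" → prefix "vi" already present; 7 new (s, o, f, e, n, n, e)
  "vimimika" → prefix "vi" already present; 6 new (m, i, m, i, k, a)
  "viromilu" → prefix "vi" already present; 6 new (r, o, m, i, l, u)
Total nodes = 8 + 6 + 7 + 7 + 7 + 6 + 6 = 47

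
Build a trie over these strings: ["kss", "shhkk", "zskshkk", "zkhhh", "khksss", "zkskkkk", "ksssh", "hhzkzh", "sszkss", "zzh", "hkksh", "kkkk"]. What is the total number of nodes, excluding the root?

51

Count nodes per top-level branch (shared prefixes stored once):
  'h'-branch (hhzkzh, hkksh): 10 nodes
  'k'-branch (khksss, kkkk, kss, ksssh): 13 nodes
  's'-branch (shhkk, sszkss): 10 nodes
  'z'-branch (zkhhh, zkskkkk, zskshkk, zzh): 18 nodes
Sum: 51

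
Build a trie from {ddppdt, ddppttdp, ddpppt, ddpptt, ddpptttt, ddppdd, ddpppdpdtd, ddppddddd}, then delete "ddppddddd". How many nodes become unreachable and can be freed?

3

Walk "ddppddddd" from the leaf back toward the root, removing each node that no remaining word uses.
The suffix "ddd" (3 nodes) is used only by "ddppddddd"; "ddppdd" is itself a stored word, so pruning stops there.
Nodes removed: 3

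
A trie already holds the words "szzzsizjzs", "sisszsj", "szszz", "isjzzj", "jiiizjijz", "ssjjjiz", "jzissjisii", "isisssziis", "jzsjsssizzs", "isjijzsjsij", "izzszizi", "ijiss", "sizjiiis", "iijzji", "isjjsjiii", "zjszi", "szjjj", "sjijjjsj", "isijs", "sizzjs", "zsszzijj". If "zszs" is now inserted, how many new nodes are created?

Walking "zszs" from the root, the first 2 characters ("zs") follow existing edges; "z" is the first miss.
Each of the 2 remaining characters creates one node.

2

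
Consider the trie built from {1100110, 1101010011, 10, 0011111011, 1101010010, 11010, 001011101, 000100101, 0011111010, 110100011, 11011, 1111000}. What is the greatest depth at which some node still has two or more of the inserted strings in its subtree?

9

The deepest shared node is where two words last agree before diverging.
e.g. "0011111010" and "0011111011" share the prefix "001111101" of length 9; no pair shares a longer one.
Longest shared-prefix length: 9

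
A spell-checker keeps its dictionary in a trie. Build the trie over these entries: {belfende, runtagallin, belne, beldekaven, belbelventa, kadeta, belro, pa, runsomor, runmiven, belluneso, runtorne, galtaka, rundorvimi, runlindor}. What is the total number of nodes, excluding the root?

86

For each word, the new-node count is its length minus the longest prefix already in the trie:
  "belfende" → 8 new (b, e, l, f, e, n, d, e)
  "runtagallin" → 11 new (r, u, n, t, a, g, a, l, l, i, n)
  "belne" → prefix "bel" already present; 2 new (n, e)
  "beldekaven" → prefix "bel" already present; 7 new (d, e, k, a, v, e, n)
  "belbelventa" → prefix "bel" already present; 8 new (b, e, l, v, e, n, t, a)
  "kadeta" → 6 new (k, a, d, e, t, a)
  "belro" → prefix "bel" already present; 2 new (r, o)
  "pa" → 2 new (p, a)
  "runsomor" → prefix "run" already present; 5 new (s, o, m, o, r)
  "runmiven" → prefix "run" already present; 5 new (m, i, v, e, n)
  "belluneso" → prefix "bel" already present; 6 new (l, u, n, e, s, o)
  "runtorne" → prefix "runt" already present; 4 new (o, r, n, e)
  "galtaka" → 7 new (g, a, l, t, a, k, a)
  "rundorvimi" → prefix "run" already present; 7 new (d, o, r, v, i, m, i)
  "runlindor" → prefix "run" already present; 6 new (l, i, n, d, o, r)
Total nodes = 8 + 11 + 2 + 7 + 8 + 6 + 2 + 2 + 5 + 5 + 6 + 4 + 7 + 7 + 6 = 86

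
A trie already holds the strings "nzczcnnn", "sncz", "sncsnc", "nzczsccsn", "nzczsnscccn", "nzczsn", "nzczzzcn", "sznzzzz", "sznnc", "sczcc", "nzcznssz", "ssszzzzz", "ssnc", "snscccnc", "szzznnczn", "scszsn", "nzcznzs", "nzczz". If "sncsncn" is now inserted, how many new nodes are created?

1

Walking "sncsncn" from the root, the first 6 characters ("sncsnc") follow existing edges; "n" is the first miss.
Each of the 1 remaining characters creates one node.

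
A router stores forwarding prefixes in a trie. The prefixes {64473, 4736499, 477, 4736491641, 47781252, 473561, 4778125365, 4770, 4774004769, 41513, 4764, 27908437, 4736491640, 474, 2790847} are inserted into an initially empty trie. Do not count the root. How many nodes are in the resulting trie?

53

Insert word by word; a character creates a node only if that edge doesn't already exist:
  "64473" → 5 new (6, 4, 4, 7, 3)
  "4736499" → 7 new (4, 7, 3, 6, 4, 9, 9)
  "477" → prefix "47" already present; 1 new (7)
  "4736491641" → prefix "473649" already present; 4 new (1, 6, 4, 1)
  "47781252" → prefix "477" already present; 5 new (8, 1, 2, 5, 2)
  "473561" → prefix "473" already present; 3 new (5, 6, 1)
  "4778125365" → prefix "4778125" already present; 3 new (3, 6, 5)
  "4770" → prefix "477" already present; 1 new (0)
  "4774004769" → prefix "477" already present; 7 new (4, 0, 0, 4, 7, 6, 9)
  "41513" → prefix "4" already present; 4 new (1, 5, 1, 3)
  "4764" → prefix "47" already present; 2 new (6, 4)
  "27908437" → 8 new (2, 7, 9, 0, 8, 4, 3, 7)
  "4736491640" → prefix "473649164" already present; 1 new (0)
  "474" → prefix "47" already present; 1 new (4)
  "2790847" → prefix "279084" already present; 1 new (7)
Total nodes = 5 + 7 + 1 + 4 + 5 + 3 + 3 + 1 + 7 + 4 + 2 + 8 + 1 + 1 + 1 = 53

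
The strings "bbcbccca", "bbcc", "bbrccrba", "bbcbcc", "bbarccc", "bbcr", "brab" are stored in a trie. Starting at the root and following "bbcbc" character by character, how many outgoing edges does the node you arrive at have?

Walk "bbcbc" from the root, arriving at one node.
Characters that immediately follow "bbcbc" among the stored strings: {c}.
That node has 1 child edge.

1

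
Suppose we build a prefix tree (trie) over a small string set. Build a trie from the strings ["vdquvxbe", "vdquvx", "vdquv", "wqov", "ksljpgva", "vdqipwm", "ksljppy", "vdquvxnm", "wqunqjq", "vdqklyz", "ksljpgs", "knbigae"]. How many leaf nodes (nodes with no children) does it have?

Leaves are exactly the stored words that no other stored word extends.
Those words: "knbigae", "ksljpgs", "ksljpgva", "ksljppy", "vdqipwm", "vdqklyz", "vdquvxbe", "vdquvxnm", "wqov", "wqunqjq"
Leaf count: 10

10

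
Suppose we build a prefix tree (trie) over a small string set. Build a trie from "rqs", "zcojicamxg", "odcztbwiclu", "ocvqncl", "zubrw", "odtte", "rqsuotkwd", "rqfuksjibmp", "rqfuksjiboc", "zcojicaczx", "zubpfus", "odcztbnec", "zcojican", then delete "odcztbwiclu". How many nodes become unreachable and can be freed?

Walk "odcztbwiclu" from the leaf back toward the root, removing each node that no remaining word uses.
The suffix "wiclu" (5 nodes) is used only by "odcztbwiclu"; the node for "odcztb" still has the child "n", so pruning stops there.
Nodes removed: 5

5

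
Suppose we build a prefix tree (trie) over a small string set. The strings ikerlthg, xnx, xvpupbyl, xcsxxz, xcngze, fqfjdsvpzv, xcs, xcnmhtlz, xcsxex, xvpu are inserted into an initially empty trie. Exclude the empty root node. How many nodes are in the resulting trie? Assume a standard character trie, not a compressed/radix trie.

44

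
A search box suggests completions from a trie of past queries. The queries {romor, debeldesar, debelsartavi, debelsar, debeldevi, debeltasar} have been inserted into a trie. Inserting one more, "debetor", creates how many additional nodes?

Walking "debetor" from the root, the first 4 characters ("debe") follow existing edges; "t" is the first miss.
So 7 − 4 = 3 new nodes.

3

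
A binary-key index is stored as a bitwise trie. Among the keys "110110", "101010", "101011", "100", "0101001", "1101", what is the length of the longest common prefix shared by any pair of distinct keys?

The deepest shared node is where two words last agree before diverging.
e.g. "101010" and "101011" share the prefix "10101" of length 5; no pair shares a longer one.
Longest shared-prefix length: 5

5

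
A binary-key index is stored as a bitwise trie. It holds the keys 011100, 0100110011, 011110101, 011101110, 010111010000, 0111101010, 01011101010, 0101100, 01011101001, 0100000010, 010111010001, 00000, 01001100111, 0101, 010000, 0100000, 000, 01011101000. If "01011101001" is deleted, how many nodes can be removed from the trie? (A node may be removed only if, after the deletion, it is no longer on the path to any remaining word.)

A node on "01011101001"'s path can go only if nothing else ends at it or branches off below it.
The suffix "1" (1 node) is used only by "01011101001"; the node for "0101110100" still has the child "0", so pruning stops there.
Nodes removed: 1

1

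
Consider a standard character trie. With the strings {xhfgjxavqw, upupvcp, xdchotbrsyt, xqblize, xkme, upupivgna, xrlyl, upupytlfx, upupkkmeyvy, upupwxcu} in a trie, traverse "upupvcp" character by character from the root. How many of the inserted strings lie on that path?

Check each prefix of "upupvcp" against the stored set — each match is an end-marker on the path.
Prefixes of the query that are stored words: "upupvcp"
Count: 1

1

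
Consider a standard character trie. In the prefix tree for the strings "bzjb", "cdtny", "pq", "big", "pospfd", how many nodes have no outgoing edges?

5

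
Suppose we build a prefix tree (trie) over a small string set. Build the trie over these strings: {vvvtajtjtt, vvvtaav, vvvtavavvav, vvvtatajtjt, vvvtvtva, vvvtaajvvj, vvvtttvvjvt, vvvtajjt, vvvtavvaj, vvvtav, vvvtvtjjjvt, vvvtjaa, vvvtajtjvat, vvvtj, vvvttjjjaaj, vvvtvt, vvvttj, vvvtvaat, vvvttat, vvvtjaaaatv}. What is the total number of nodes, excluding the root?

Trace insertions, counting only characters that open a new branch:
  "vvvtajtjtt" → 10 new (v, v, v, t, a, j, t, j, t, t)
  "vvvtaav" → prefix "vvvta" already present; 2 new (a, v)
  "vvvtavavvav" → prefix "vvvta" already present; 6 new (v, a, v, v, a, v)
  "vvvtatajtjt" → prefix "vvvta" already present; 6 new (t, a, j, t, j, t)
  "vvvtvtva" → prefix "vvvt" already present; 4 new (v, t, v, a)
  "vvvtaajvvj" → prefix "vvvtaa" already present; 4 new (j, v, v, j)
  "vvvtttvvjvt" → prefix "vvvt" already present; 7 new (t, t, v, v, j, v, t)
  "vvvtajjt" → prefix "vvvtaj" already present; 2 new (j, t)
  "vvvtavvaj" → prefix "vvvtav" already present; 3 new (v, a, j)
  "vvvtav" → prefix "vvvtav" already present; 0 new (none)
  "vvvtvtjjjvt" → prefix "vvvtvt" already present; 5 new (j, j, j, v, t)
  "vvvtjaa" → prefix "vvvt" already present; 3 new (j, a, a)
  "vvvtajtjvat" → prefix "vvvtajtj" already present; 3 new (v, a, t)
  "vvvtj" → prefix "vvvtj" already present; 0 new (none)
  "vvvttjjjaaj" → prefix "vvvtt" already present; 6 new (j, j, j, a, a, j)
  "vvvtvt" → prefix "vvvtvt" already present; 0 new (none)
  "vvvttj" → prefix "vvvttj" already present; 0 new (none)
  "vvvtvaat" → prefix "vvvtv" already present; 3 new (a, a, t)
  "vvvttat" → prefix "vvvtt" already present; 2 new (a, t)
  "vvvtjaaaatv" → prefix "vvvtjaa" already present; 4 new (a, a, t, v)
Total nodes = 10 + 2 + 6 + 6 + 4 + 4 + 7 + 2 + 3 + 0 + 5 + 3 + 3 + 0 + 6 + 0 + 0 + 3 + 2 + 4 = 70

70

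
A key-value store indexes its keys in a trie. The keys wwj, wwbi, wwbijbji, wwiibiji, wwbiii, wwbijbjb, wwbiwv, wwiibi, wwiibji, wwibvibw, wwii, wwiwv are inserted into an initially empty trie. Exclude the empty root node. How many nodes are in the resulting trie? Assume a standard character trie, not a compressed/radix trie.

29

Count nodes per top-level branch (shared prefixes stored once):
  'w'-branch (wwbi, wwbiii, wwbijbjb, wwbijbji, wwbiwv, wwibvibw, wwii, wwiibi, wwiibiji, wwiibji, wwiwv, wwj): 29 nodes
Sum: 29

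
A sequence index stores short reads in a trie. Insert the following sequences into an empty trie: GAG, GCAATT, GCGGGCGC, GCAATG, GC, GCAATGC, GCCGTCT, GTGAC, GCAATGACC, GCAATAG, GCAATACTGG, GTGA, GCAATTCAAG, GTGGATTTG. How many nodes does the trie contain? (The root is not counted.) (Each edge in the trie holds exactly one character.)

44

For each word, the new-node count is its length minus the longest prefix already in the trie:
  "GAG" → 3 new (G, A, G)
  "GCAATT" → prefix "G" already present; 5 new (C, A, A, T, T)
  "GCGGGCGC" → prefix "GC" already present; 6 new (G, G, G, C, G, C)
  "GCAATG" → prefix "GCAAT" already present; 1 new (G)
  "GC" → prefix "GC" already present; 0 new (none)
  "GCAATGC" → prefix "GCAATG" already present; 1 new (C)
  "GCCGTCT" → prefix "GC" already present; 5 new (C, G, T, C, T)
  "GTGAC" → prefix "G" already present; 4 new (T, G, A, C)
  "GCAATGACC" → prefix "GCAATG" already present; 3 new (A, C, C)
  "GCAATAG" → prefix "GCAAT" already present; 2 new (A, G)
  "GCAATACTGG" → prefix "GCAATA" already present; 4 new (C, T, G, G)
  "GTGA" → prefix "GTGA" already present; 0 new (none)
  "GCAATTCAAG" → prefix "GCAATT" already present; 4 new (C, A, A, G)
  "GTGGATTTG" → prefix "GTG" already present; 6 new (G, A, T, T, T, G)
Total nodes = 3 + 5 + 6 + 1 + 0 + 1 + 5 + 4 + 3 + 2 + 4 + 0 + 4 + 6 = 44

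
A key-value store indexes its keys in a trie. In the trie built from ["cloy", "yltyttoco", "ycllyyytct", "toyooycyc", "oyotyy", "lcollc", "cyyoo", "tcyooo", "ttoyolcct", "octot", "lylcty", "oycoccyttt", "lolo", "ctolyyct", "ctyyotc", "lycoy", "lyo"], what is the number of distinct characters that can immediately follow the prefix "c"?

3

The children of the "c" node are the distinct next characters among strings starting with "c".
Characters that immediately follow "c" among the stored strings: {l, t, y}.
That node has 3 child edges.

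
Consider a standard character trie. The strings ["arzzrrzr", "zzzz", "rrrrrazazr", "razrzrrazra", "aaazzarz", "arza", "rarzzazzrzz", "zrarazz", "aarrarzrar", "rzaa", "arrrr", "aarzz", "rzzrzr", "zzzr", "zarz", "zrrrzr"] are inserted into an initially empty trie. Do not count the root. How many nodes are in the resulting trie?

Trace insertions, counting only characters that open a new branch:
  "arzzrrzr" → 8 new (a, r, z, z, r, r, z, r)
  "zzzz" → 4 new (z, z, z, z)
  "rrrrrazazr" → 10 new (r, r, r, r, r, a, z, a, z, r)
  "razrzrrazra" → prefix "r" already present; 10 new (a, z, r, z, r, r, a, z, r, a)
  "aaazzarz" → prefix "a" already present; 7 new (a, a, z, z, a, r, z)
  "arza" → prefix "arz" already present; 1 new (a)
  "rarzzazzrzz" → prefix "ra" already present; 9 new (r, z, z, a, z, z, r, z, z)
  "zrarazz" → prefix "z" already present; 6 new (r, a, r, a, z, z)
  "aarrarzrar" → prefix "aa" already present; 8 new (r, r, a, r, z, r, a, r)
  "rzaa" → prefix "r" already present; 3 new (z, a, a)
  "arrrr" → prefix "ar" already present; 3 new (r, r, r)
  "aarzz" → prefix "aar" already present; 2 new (z, z)
  "rzzrzr" → prefix "rz" already present; 4 new (z, r, z, r)
  "zzzr" → prefix "zzz" already present; 1 new (r)
  "zarz" → prefix "z" already present; 3 new (a, r, z)
  "zrrrzr" → prefix "zr" already present; 4 new (r, r, z, r)
Total nodes = 8 + 4 + 10 + 10 + 7 + 1 + 9 + 6 + 8 + 3 + 3 + 2 + 4 + 1 + 3 + 4 = 83

83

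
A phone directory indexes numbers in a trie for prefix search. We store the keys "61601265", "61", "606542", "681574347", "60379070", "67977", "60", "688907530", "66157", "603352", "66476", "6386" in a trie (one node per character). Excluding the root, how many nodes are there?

51

Count nodes per top-level branch (shared prefixes stored once):
  '6'-branch (60, 603352, 60379070, 606542, 61, 61601265, 6386, 66157, 66476, 67977, 681574347, 688907530): 51 nodes
Sum: 51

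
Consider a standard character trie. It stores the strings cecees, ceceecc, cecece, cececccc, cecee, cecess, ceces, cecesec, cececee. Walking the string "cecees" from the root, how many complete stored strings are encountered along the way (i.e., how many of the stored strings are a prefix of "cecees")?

Walk "cecees" from the root; an end-of-word marker is hit whenever a stored word is a prefix of "cecees".
Prefixes of the query that are stored words: "cecee", "cecees"
Count: 2

2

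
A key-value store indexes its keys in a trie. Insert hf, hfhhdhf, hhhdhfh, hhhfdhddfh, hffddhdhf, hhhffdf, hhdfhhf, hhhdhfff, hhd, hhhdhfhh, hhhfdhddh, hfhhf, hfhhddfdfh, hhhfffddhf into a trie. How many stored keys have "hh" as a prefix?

9

Walk to "hh"; the words in its subtree are exactly those with that prefix.
Words under "hh": hhd, hhdfhhf, hhhdhfff, hhhdhfh, hhhdhfhh, hhhfdhddfh, hhhfdhddh, hhhffdf, hhhfffddhf
Count: 9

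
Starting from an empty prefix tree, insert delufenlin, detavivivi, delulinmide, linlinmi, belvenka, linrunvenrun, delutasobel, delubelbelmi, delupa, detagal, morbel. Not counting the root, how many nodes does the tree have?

76

Insert word by word; a character creates a node only if that edge doesn't already exist:
  "delufenlin" → 10 new (d, e, l, u, f, e, n, l, i, n)
  "detavivivi" → prefix "de" already present; 8 new (t, a, v, i, v, i, v, i)
  "delulinmide" → prefix "delu" already present; 7 new (l, i, n, m, i, d, e)
  "linlinmi" → 8 new (l, i, n, l, i, n, m, i)
  "belvenka" → 8 new (b, e, l, v, e, n, k, a)
  "linrunvenrun" → prefix "lin" already present; 9 new (r, u, n, v, e, n, r, u, n)
  "delutasobel" → prefix "delu" already present; 7 new (t, a, s, o, b, e, l)
  "delubelbelmi" → prefix "delu" already present; 8 new (b, e, l, b, e, l, m, i)
  "delupa" → prefix "delu" already present; 2 new (p, a)
  "detagal" → prefix "deta" already present; 3 new (g, a, l)
  "morbel" → 6 new (m, o, r, b, e, l)
Total nodes = 10 + 8 + 7 + 8 + 8 + 9 + 7 + 8 + 2 + 3 + 6 = 76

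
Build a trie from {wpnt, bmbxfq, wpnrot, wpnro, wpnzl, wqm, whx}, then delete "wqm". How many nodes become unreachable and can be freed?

Walk "wqm" from the leaf back toward the root, removing each node that no remaining word uses.
The suffix "qm" (2 nodes) is used only by "wqm"; the node for "w" still has the child "p", so pruning stops there.
Nodes removed: 2

2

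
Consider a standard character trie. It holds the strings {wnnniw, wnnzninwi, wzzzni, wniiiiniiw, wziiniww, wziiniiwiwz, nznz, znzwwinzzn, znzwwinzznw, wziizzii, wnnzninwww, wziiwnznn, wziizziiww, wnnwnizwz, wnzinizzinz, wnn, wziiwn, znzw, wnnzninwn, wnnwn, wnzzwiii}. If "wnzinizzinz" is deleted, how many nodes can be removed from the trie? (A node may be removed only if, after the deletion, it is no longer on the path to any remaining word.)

A node on "wnzinizzinz"'s path can go only if nothing else ends at it or branches off below it.
The suffix "inizzinz" (8 nodes) is used only by "wnzinizzinz"; the node for "wnz" still has the child "z", so pruning stops there.
Nodes removed: 8

8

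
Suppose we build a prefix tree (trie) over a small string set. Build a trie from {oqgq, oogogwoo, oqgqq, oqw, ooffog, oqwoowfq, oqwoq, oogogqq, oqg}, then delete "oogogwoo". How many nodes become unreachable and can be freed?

3

After clearing the end-marker at "oogogwoo", prune upward until reaching a node still needed by another word.
The suffix "woo" (3 nodes) is used only by "oogogwoo"; the node for "oogog" still has the child "q", so pruning stops there.
Nodes removed: 3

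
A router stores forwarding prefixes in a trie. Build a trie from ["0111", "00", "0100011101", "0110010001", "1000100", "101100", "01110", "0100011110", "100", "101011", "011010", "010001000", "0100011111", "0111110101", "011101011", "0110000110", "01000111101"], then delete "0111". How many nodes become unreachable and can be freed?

0

After clearing the end-marker at "0111", prune upward until reaching a node still needed by another word.
Every node on "0111" is still needed (e.g. by "01110"), so nothing is freed.
Nodes removed: 0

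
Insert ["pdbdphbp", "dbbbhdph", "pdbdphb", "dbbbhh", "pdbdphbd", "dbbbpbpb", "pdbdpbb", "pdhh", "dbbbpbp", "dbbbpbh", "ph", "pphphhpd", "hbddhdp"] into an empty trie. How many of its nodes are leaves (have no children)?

11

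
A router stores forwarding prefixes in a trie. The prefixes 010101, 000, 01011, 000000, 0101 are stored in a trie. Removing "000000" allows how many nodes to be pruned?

3

After clearing the end-marker at "000000", prune upward until reaching a node still needed by another word.
The suffix "000" (3 nodes) is used only by "000000"; "000" is itself a stored word, so pruning stops there.
Nodes removed: 3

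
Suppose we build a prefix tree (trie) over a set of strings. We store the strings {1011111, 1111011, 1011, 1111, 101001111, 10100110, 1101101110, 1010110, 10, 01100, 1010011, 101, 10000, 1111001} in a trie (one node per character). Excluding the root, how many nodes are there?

41

Count nodes per top-level branch (shared prefixes stored once):
  '0'-branch (01100): 5 nodes
  '1'-branch (10, 10000, 101, 1010011, 10100110, 101001111, 1010110, 1011, 1011111, 1101101110, 1111, 1111001, 1111011): 36 nodes
Sum: 41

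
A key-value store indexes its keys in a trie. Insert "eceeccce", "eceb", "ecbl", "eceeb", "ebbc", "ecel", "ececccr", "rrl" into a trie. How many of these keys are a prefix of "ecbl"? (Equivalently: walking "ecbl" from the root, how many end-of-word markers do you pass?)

Traverse "ecbl" character by character; count nodes along the way that are marked as word ends.
Prefixes of the query that are stored words: "ecbl"
Count: 1

1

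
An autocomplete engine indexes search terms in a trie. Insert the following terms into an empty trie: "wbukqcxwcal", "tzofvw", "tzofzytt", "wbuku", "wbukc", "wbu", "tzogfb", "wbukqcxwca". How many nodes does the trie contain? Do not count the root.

26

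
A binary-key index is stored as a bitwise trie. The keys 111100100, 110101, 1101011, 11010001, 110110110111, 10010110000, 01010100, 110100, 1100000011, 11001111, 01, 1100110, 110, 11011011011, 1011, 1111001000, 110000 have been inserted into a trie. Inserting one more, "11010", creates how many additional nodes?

Every character of "11010" already lies on an existing path (it is a prefix of some stored word).
No new nodes are needed: 0.

0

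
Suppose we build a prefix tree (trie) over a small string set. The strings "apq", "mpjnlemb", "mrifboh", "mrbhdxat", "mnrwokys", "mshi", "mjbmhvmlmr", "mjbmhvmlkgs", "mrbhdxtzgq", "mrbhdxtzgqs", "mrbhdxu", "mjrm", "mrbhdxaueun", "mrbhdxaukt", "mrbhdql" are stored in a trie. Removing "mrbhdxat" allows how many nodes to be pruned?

1

After clearing the end-marker at "mrbhdxat", prune upward until reaching a node still needed by another word.
The suffix "t" (1 node) is used only by "mrbhdxat"; the node for "mrbhdxa" still has the child "u", so pruning stops there.
Nodes removed: 1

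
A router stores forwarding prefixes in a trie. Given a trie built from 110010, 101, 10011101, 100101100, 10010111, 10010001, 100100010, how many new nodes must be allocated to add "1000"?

1

"100" is already a path in the trie; the remaining "0" must be added.
So 4 − 3 = 1 new nodes.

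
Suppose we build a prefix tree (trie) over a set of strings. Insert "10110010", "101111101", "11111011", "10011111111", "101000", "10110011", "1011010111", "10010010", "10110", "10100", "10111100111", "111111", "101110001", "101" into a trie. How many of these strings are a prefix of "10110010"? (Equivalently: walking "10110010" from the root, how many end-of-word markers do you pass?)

Check each prefix of "10110010" against the stored set — each match is an end-marker on the path.
Prefixes of the query that are stored words: "101", "10110", "10110010"
Count: 3

3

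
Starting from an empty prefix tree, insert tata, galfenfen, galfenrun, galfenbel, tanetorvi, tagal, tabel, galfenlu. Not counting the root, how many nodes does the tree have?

34

Count nodes per top-level branch (shared prefixes stored once):
  'g'-branch (galfenbel, galfenfen, galfenlu, galfenrun): 17 nodes
  't'-branch (tabel, tagal, tanetorvi, tata): 17 nodes
Sum: 34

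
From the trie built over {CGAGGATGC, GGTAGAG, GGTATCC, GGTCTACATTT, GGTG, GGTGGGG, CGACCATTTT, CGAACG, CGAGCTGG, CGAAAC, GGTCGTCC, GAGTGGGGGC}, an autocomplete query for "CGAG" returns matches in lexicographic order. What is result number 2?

Words with prefix "CGAG", in lexicographic order: "CGAGCTGG", "CGAGGATGC"
The 2nd is CGAGGATGC.

CGAGGATGC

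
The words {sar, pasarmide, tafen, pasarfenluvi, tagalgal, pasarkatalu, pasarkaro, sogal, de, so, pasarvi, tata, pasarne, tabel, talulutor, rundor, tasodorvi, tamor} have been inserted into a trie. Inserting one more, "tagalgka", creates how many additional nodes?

The longest prefix of "tagalgka" already in the trie is "tagalg" (length 6).
So 8 − 6 = 2 new nodes.

2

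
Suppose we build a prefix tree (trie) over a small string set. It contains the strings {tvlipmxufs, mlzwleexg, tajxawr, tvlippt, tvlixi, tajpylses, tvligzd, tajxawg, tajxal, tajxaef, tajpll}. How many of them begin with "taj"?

Traverse to the node for "taj", then collect every word in that subtree.
Words under "taj": tajpll, tajpylses, tajxaef, tajxal, tajxawg, tajxawr
Count: 6

6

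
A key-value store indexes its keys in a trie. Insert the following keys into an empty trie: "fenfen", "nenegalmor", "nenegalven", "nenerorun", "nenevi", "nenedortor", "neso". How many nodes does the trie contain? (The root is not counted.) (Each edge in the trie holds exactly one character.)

34

Count nodes per top-level branch (shared prefixes stored once):
  'f'-branch (fenfen): 6 nodes
  'n'-branch (nenedortor, nenegalmor, nenegalven, nenerorun, nenevi, neso): 28 nodes
Sum: 34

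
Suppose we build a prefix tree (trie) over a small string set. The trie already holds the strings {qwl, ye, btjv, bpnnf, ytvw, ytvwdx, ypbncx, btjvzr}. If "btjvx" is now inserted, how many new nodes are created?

The longest prefix of "btjvx" already in the trie is "btjv" (length 4).
Each of the 1 remaining characters creates one node.

1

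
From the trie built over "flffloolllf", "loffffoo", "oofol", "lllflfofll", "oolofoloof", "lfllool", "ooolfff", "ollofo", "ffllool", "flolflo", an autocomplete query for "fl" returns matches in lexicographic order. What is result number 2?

flolflo

Words with prefix "fl", in lexicographic order: "flffloolllf", "flolflo"
The 2nd is flolflo.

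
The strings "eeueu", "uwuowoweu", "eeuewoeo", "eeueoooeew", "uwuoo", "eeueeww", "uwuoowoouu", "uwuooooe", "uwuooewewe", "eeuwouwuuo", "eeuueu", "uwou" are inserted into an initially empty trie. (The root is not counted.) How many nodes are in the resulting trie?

Trace insertions, counting only characters that open a new branch:
  "eeueu" → 5 new (e, e, u, e, u)
  "uwuowoweu" → 9 new (u, w, u, o, w, o, w, e, u)
  "eeuewoeo" → prefix "eeue" already present; 4 new (w, o, e, o)
  "eeueoooeew" → prefix "eeue" already present; 6 new (o, o, o, e, e, w)
  "uwuoo" → prefix "uwuo" already present; 1 new (o)
  "eeueeww" → prefix "eeue" already present; 3 new (e, w, w)
  "uwuoowoouu" → prefix "uwuoo" already present; 5 new (w, o, o, u, u)
  "uwuooooe" → prefix "uwuoo" already present; 3 new (o, o, e)
  "uwuooewewe" → prefix "uwuoo" already present; 5 new (e, w, e, w, e)
  "eeuwouwuuo" → prefix "eeu" already present; 7 new (w, o, u, w, u, u, o)
  "eeuueu" → prefix "eeu" already present; 3 new (u, e, u)
  "uwou" → prefix "uw" already present; 2 new (o, u)
Total nodes = 5 + 9 + 4 + 6 + 1 + 3 + 5 + 3 + 5 + 7 + 3 + 2 = 53

53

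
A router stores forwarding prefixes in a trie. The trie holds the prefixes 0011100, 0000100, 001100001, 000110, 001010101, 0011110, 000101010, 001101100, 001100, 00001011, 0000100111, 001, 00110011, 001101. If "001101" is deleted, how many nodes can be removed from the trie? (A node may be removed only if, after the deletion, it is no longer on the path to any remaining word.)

0

Walk "001101" from the leaf back toward the root, removing each node that no remaining word uses.
Every node on "001101" is still needed (e.g. by "001101100"), so nothing is freed.
Nodes removed: 0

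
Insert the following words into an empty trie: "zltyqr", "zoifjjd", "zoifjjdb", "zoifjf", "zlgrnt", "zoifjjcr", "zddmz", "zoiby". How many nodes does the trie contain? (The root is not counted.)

Trie structure (* marks end of a word):
(root)
└─ z
   ├─ d
   │  └─ d
   │     └─ m
   │        └─ z *
   ├─ l
   │  ├─ g
   │  │  └─ r
   │  │     └─ n
   │  │        └─ t *
   │  └─ t
   │     └─ y
   │        └─ q
   │           └─ r *
   └─ o
      └─ i
         ├─ b
         │  └─ y *
         └─ f
            └─ j
               ├─ f *
               └─ j
                  ├─ c
                  │  └─ r *
                  └─ d *
                     └─ b *
Counting every labelled node above: 26.

26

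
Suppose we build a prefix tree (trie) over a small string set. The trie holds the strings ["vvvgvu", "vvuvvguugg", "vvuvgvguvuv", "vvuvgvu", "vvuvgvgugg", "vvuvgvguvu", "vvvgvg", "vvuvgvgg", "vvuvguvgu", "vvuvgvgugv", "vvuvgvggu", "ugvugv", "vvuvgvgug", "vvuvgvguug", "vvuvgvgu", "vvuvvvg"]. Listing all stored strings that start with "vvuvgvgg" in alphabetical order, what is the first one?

vvuvgvgg

Words with prefix "vvuvgvgg", in lexicographic order: "vvuvgvgg", "vvuvgvggu"
The 1st is vvuvgvgg.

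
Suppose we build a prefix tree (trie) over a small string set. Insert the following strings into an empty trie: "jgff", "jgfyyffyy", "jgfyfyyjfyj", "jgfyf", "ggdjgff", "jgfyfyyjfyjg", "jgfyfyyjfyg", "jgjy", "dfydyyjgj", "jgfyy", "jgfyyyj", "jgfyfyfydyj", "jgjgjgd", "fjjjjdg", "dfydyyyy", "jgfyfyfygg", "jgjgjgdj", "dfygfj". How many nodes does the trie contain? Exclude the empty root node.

63

Insert word by word; a character creates a node only if that edge doesn't already exist:
  "jgff" → 4 new (j, g, f, f)
  "jgfyyffyy" → prefix "jgf" already present; 6 new (y, y, f, f, y, y)
  "jgfyfyyjfyj" → prefix "jgfy" already present; 7 new (f, y, y, j, f, y, j)
  "jgfyf" → prefix "jgfyf" already present; 0 new (none)
  "ggdjgff" → 7 new (g, g, d, j, g, f, f)
  "jgfyfyyjfyjg" → prefix "jgfyfyyjfyj" already present; 1 new (g)
  "jgfyfyyjfyg" → prefix "jgfyfyyjfy" already present; 1 new (g)
  "jgjy" → prefix "jg" already present; 2 new (j, y)
  "dfydyyjgj" → 9 new (d, f, y, d, y, y, j, g, j)
  "jgfyy" → prefix "jgfyy" already present; 0 new (none)
  "jgfyyyj" → prefix "jgfyy" already present; 2 new (y, j)
  "jgfyfyfydyj" → prefix "jgfyfy" already present; 5 new (f, y, d, y, j)
  "jgjgjgd" → prefix "jgj" already present; 4 new (g, j, g, d)
  "fjjjjdg" → 7 new (f, j, j, j, j, d, g)
  "dfydyyyy" → prefix "dfydyy" already present; 2 new (y, y)
  "jgfyfyfygg" → prefix "jgfyfyfy" already present; 2 new (g, g)
  "jgjgjgdj" → prefix "jgjgjgd" already present; 1 new (j)
  "dfygfj" → prefix "dfy" already present; 3 new (g, f, j)
Total nodes = 4 + 6 + 7 + 0 + 7 + 1 + 1 + 2 + 9 + 0 + 2 + 5 + 4 + 7 + 2 + 2 + 1 + 3 = 63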